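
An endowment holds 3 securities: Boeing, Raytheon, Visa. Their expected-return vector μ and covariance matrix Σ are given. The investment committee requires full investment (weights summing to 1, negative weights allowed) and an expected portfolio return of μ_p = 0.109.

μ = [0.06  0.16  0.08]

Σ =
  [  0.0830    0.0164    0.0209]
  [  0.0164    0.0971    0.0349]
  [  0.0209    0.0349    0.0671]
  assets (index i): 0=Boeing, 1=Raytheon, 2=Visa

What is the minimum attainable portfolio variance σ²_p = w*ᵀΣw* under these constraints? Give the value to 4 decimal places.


p=Σ⁻¹μ = [0.3520  1.4749  0.3155]
q=Σ⁻¹𝟙 = [8.6056  5.4757  9.3747]
a=μᵀp=0.282349  b=𝟙ᵀp=2.142425  c=𝟙ᵀq=23.456012  D=ac−b²=2.032805
λ₁=(c·0.109−b)/D = (23.456012·0.109−2.142425)/2.032805 = 0.203797
λ₂=(a−b·0.109)/D = (0.282349−2.142425·0.109)/2.032805 = 0.024019
w* = 0.203797·p + 0.024019·q:
  w_0 = 0.203797·0.3520 + 0.024019·8.6056 = 0.2784  (Boeing)
  w_1 = 0.203797·1.4749 + 0.024019·5.4757 = 0.4321  (Raytheon)
  w_2 = 0.203797·0.3155 + 0.024019·9.3747 = 0.2895  (Visa)
Σw_i=1.0000  μᵀw=0.1090
σ²=wᵀΣw=λ₁·μ_p+λ₂ = 0.203797·0.109 + 0.024019 = 0.046232 ≈ 0.0462

0.0462


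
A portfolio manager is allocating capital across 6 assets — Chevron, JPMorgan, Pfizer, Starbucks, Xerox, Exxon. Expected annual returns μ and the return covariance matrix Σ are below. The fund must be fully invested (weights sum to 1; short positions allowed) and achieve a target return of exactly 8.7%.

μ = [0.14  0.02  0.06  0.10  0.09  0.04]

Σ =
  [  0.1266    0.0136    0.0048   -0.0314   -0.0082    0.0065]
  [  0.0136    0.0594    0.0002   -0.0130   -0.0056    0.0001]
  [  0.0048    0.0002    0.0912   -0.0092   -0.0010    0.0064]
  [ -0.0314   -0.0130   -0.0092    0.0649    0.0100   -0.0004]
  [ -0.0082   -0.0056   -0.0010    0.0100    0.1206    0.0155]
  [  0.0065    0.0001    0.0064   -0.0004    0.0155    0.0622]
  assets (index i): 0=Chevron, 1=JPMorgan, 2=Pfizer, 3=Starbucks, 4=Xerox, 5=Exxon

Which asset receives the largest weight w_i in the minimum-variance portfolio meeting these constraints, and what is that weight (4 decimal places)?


Starbucks (0.3532)

p=Σ⁻¹μ = [1.6582  0.5563  0.8090  2.4696  0.6562  0.2380]
q=Σ⁻¹𝟙 = [11.4460  20.4134  12.1412  25.8432  6.4120  12.1673]
a=μᵀp=0.607352  b=𝟙ᵀp=6.387281  c=𝟙ᵀq=88.423208  D=ac−b²=12.906636
λ₁=(c·0.087−b)/D = (88.423208·0.087−6.387281)/12.906636 = 0.101152
λ₂=(a−b·0.087)/D = (0.607352−6.387281·0.087)/12.906636 = 0.004002
w* = 0.101152·p + 0.004002·q:
  w_0 = 0.101152·1.6582 + 0.004002·11.4460 = 0.2135  (Chevron)
  w_1 = 0.101152·0.5563 + 0.004002·20.4134 = 0.1380  (JPMorgan)
  w_2 = 0.101152·0.8090 + 0.004002·12.1412 = 0.1304  (Pfizer)
  w_3 = 0.101152·2.4696 + 0.004002·25.8432 = 0.3532  (Starbucks)
  w_4 = 0.101152·0.6562 + 0.004002·6.4120 = 0.0920  (Xerox)
  w_5 = 0.101152·0.2380 + 0.004002·12.1673 = 0.0728  (Exxon)
Σw_i=1.0000  μᵀw=0.0870
σ²=wᵀΣw=λ₁·μ_p+λ₂ = 0.101152·0.087 + 0.004002 = 0.012803 ≈ 0.0128


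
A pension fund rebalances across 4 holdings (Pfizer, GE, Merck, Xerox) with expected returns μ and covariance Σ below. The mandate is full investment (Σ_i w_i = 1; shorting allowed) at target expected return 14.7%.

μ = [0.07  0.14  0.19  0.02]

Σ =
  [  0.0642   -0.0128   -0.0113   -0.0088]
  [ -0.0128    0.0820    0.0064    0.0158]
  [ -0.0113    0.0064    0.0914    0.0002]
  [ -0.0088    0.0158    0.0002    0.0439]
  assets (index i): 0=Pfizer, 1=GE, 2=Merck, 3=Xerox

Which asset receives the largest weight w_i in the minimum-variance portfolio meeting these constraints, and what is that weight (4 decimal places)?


u=Σ⁻¹μ = [1.8556  1.7935  2.1822  0.1721]
v=Σ⁻¹𝟙 = [23.1561  10.2296  13.0357  23.6797]
a=μᵀu=0.799047  b=𝟙ᵀu=6.003448  c=𝟙ᵀv=70.101122  D=ac−b²=19.972732
λ₁=(c·0.147−b)/D = (70.101122·0.147−6.003448)/19.972732 = 0.215364
λ₂=(a−b·0.147)/D = (0.799047−6.003448·0.147)/19.972732 = -0.004179
w* = 0.215364·u + -0.004179·v:
  w_0 = 0.215364·1.8556 + -0.004179·23.1561 = 0.3029  (Pfizer)
  w_1 = 0.215364·1.7935 + -0.004179·10.2296 = 0.3435  (GE)
  w_2 = 0.215364·2.1822 + -0.004179·13.0357 = 0.4155  (Merck)
  w_3 = 0.215364·0.1721 + -0.004179·23.6797 = -0.0619  (Xerox)
Σw_i=1.0000  μᵀw=0.1470
σ²=wᵀΣw=λ₁·μ_p+λ₂ = 0.215364·0.147 + -0.004179 = 0.027480 ≈ 0.0275

Merck (0.4155)


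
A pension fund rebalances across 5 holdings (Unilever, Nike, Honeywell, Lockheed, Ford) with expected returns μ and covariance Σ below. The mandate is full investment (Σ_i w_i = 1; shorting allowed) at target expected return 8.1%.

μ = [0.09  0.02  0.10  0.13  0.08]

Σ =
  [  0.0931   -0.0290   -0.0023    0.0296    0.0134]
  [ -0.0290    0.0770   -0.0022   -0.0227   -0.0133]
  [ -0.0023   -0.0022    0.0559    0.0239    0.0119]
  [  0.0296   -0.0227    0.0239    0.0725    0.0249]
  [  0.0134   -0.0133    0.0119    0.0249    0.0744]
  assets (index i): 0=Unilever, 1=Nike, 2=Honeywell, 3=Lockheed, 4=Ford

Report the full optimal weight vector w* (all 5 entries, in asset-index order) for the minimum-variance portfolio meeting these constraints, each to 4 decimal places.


0.1911  0.2556  0.2407  0.1923  0.1204

u=Σ⁻¹μ = [0.8809  1.0627  1.2549  1.1766  0.5121]
v=Σ⁻¹𝟙 = [14.5328  22.6222  14.3243  6.6678  10.3447]
a=μᵀu=0.419955  b=𝟙ᵀu=4.887225  c=𝟙ᵀv=68.491879  D=ac−b²=4.878505
λ₁=(c·0.081−b)/D = (68.491879·0.081−4.887225)/4.878505 = 0.135414
λ₂=(a−b·0.081)/D = (0.419955−4.887225·0.081)/4.878505 = 0.004938
w* = 0.135414·u + 0.004938·v:
  w_0 = 0.135414·0.8809 + 0.004938·14.5328 = 0.1911  (Unilever)
  w_1 = 0.135414·1.0627 + 0.004938·22.6222 = 0.2556  (Nike)
  w_2 = 0.135414·1.2549 + 0.004938·14.3243 = 0.2407  (Honeywell)
  w_3 = 0.135414·1.1766 + 0.004938·6.6678 = 0.1923  (Lockheed)
  w_4 = 0.135414·0.5121 + 0.004938·10.3447 = 0.1204  (Ford)
Σw_i=1.0000  μᵀw=0.0810
σ²=wᵀΣw=λ₁·μ_p+λ₂ = 0.135414·0.081 + 0.004938 = 0.015906 ≈ 0.0159


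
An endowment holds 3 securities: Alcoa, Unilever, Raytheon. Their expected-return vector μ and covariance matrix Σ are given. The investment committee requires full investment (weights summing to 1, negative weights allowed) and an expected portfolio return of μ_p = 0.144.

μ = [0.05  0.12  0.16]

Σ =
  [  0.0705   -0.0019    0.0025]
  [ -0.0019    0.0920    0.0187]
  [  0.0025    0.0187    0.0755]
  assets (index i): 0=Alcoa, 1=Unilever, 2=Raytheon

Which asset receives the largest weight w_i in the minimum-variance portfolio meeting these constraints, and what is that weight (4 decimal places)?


u=Σ⁻¹μ = [0.6684  0.9392  1.8645]
v=Σ⁻¹𝟙 = [14.0534  9.0161  10.5466]
a=μᵀu=0.444435  b=𝟙ᵀu=3.472051  c=𝟙ᵀv=33.616051  D=ac−b²=2.885017
λ₁=(c·0.144−b)/D = (33.616051·0.144−3.472051)/2.885017 = 0.474403
λ₂=(a−b·0.144)/D = (0.444435−3.472051·0.144)/2.885017 = -0.019251
w* = 0.474403·u + -0.019251·v:
  w_0 = 0.474403·0.6684 + -0.019251·14.0534 = 0.0466  (Alcoa)
  w_1 = 0.474403·0.9392 + -0.019251·9.0161 = 0.2720  (Unilever)
  w_2 = 0.474403·1.8645 + -0.019251·10.5466 = 0.6815  (Raytheon)
Σw_i=1.0000  μᵀw=0.1440
σ²=wᵀΣw=λ₁·μ_p+λ₂ = 0.474403·0.144 + -0.019251 = 0.049063 ≈ 0.0491

Raytheon (0.6815)


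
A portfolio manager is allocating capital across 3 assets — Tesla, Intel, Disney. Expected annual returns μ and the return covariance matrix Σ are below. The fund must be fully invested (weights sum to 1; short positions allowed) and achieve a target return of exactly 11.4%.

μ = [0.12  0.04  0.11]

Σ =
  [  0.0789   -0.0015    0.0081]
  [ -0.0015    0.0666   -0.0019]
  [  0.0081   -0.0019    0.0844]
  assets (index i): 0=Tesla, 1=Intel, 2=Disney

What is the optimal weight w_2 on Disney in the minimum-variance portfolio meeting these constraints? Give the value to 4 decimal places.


u=Σ⁻¹μ = [1.4122  0.6661  1.1828]
v=Σ⁻¹𝟙 = [11.8350  15.5972  11.0636]
a=μᵀu=0.326211  b=𝟙ᵀu=3.261087  c=𝟙ᵀv=38.495824  D=ac−b²=1.923060
λ₁=(c·0.114−b)/D = (38.495824·0.114−3.261087)/1.923060 = 0.586273
λ₂=(a−b·0.114)/D = (0.326211−3.261087·0.114)/1.923060 = -0.023688
w* = 0.586273·u + -0.023688·v:
  w_0 = 0.586273·1.4122 + -0.023688·11.8350 = 0.5476  (Tesla)
  w_1 = 0.586273·0.6661 + -0.023688·15.5972 = 0.0211  (Intel)
  w_2 = 0.586273·1.1828 + -0.023688·11.0636 = 0.4314  (Disney)
Σw_i=1.0000  μᵀw=0.1140
σ²=wᵀΣw=λ₁·μ_p+λ₂ = 0.586273·0.114 + -0.023688 = 0.043147 ≈ 0.0431

0.4314


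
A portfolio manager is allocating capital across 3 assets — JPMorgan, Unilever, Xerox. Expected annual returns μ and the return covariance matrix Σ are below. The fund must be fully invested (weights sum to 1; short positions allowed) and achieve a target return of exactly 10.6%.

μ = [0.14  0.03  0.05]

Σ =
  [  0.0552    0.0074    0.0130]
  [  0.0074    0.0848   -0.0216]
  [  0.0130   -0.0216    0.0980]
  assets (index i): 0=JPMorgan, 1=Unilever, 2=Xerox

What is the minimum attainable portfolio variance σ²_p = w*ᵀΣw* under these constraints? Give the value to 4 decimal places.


0.0326

g=Σ⁻¹μ = [2.4561  0.1975  0.2279]
h=Σ⁻¹𝟙 = [13.6281  13.4998  11.3717]
a=μᵀg=0.361172  b=𝟙ᵀg=2.881509  c=𝟙ᵀh=38.499589  D=ac−b²=5.601887
λ₁=(c·0.106−b)/D = (38.499589·0.106−2.881509)/5.601887 = 0.214115
λ₂=(a−b·0.106)/D = (0.361172−2.881509·0.106)/5.601887 = 0.009949
w* = 0.214115·g + 0.009949·h:
  w_0 = 0.214115·2.4561 + 0.009949·13.6281 = 0.6615  (JPMorgan)
  w_1 = 0.214115·0.1975 + 0.009949·13.4998 = 0.1766  (Unilever)
  w_2 = 0.214115·0.2279 + 0.009949·11.3717 = 0.1619  (Xerox)
Σw_i=1.0000  μᵀw=0.1060
σ²=wᵀΣw=λ₁·μ_p+λ₂ = 0.214115·0.106 + 0.009949 = 0.032645 ≈ 0.0326


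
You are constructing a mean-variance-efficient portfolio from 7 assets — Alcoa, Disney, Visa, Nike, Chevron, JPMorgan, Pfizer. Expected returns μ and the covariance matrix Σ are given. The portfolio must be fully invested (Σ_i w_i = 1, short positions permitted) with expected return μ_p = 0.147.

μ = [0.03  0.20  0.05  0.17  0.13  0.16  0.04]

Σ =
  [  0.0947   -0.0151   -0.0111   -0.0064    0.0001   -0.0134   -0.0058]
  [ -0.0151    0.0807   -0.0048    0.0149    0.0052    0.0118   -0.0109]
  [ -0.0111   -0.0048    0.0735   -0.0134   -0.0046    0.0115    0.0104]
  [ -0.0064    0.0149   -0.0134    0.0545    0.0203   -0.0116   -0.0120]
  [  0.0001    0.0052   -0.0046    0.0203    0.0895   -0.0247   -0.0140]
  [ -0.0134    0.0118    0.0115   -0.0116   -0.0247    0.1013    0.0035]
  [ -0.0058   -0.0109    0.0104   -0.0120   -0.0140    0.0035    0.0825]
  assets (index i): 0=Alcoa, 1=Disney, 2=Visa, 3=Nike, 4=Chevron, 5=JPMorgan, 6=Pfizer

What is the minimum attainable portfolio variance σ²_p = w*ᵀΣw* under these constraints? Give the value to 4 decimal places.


0.0144

u=Σ⁻¹μ = [1.3626  1.9922  1.1829  3.2188  1.4433  2.0682  1.3201]
v=Σ⁻¹𝟙 = [19.2791  12.1649  17.7078  23.8849  12.6509  14.1970  17.8703]
a=μᵀu=1.617005  b=𝟙ᵀu=12.588116  c=𝟙ᵀv=117.754855  D=ac−b²=31.949535
λ₁=(c·0.147−b)/D = (117.754855·0.147−12.588116)/31.949535 = 0.147791
λ₂=(a−b·0.147)/D = (1.617005−12.588116·0.147)/31.949535 = -0.007307
w* = 0.147791·u + -0.007307·v:
  w_0 = 0.147791·1.3626 + -0.007307·19.2791 = 0.0605  (Alcoa)
  w_1 = 0.147791·1.9922 + -0.007307·12.1649 = 0.2055  (Disney)
  w_2 = 0.147791·1.1829 + -0.007307·17.7078 = 0.0454  (Visa)
  w_3 = 0.147791·3.2188 + -0.007307·23.8849 = 0.3012  (Nike)
  w_4 = 0.147791·1.4433 + -0.007307·12.6509 = 0.1209  (Chevron)
  w_5 = 0.147791·2.0682 + -0.007307·14.1970 = 0.2019  (JPMorgan)
  w_6 = 0.147791·1.3201 + -0.007307·17.8703 = 0.0645  (Pfizer)
Σw_i=1.0000  μᵀw=0.1470
σ²=wᵀΣw=λ₁·μ_p+λ₂ = 0.147791·0.147 + -0.007307 = 0.014418 ≈ 0.0144


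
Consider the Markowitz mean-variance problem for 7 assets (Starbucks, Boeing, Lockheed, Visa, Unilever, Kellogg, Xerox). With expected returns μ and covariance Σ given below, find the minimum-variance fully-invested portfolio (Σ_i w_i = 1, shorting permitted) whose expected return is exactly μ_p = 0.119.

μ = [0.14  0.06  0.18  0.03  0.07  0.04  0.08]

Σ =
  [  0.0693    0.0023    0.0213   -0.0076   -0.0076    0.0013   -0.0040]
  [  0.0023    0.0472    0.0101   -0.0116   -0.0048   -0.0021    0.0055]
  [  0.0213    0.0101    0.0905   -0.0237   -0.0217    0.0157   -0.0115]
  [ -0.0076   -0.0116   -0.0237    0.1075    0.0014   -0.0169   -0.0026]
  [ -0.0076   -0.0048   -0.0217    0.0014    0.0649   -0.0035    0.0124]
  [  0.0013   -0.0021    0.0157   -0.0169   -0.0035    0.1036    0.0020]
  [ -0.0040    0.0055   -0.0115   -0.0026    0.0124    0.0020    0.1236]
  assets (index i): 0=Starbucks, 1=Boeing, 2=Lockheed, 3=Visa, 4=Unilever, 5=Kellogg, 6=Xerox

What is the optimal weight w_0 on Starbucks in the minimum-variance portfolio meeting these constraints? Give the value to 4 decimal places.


0.2203

p=Σ⁻¹μ = [1.6532  1.0962  2.2646  1.0465  1.9719  0.2686  0.6825]
q=Σ⁻¹𝟙 = [13.9034  23.8422  13.9879  17.5950  22.4253  11.3397  6.7179]
a=μᵀp=0.939610  b=𝟙ᵀp=8.983466  c=𝟙ᵀq=109.811344  D=ac−b²=22.477224
λ₁=(c·0.119−b)/D = (109.811344·0.119−8.983466)/22.477224 = 0.181699
λ₂=(a−b·0.119)/D = (0.939610−8.983466·0.119)/22.477224 = -0.005758
w* = 0.181699·p + -0.005758·q:
  w_0 = 0.181699·1.6532 + -0.005758·13.9034 = 0.2203  (Starbucks)
  w_1 = 0.181699·1.0962 + -0.005758·23.8422 = 0.0619  (Boeing)
  w_2 = 0.181699·2.2646 + -0.005758·13.9879 = 0.3309  (Lockheed)
  w_3 = 0.181699·1.0465 + -0.005758·17.5950 = 0.0888  (Visa)
  w_4 = 0.181699·1.9719 + -0.005758·22.4253 = 0.2292  (Unilever)
  w_5 = 0.181699·0.2686 + -0.005758·11.3397 = -0.0165  (Kellogg)
  w_6 = 0.181699·0.6825 + -0.005758·6.7179 = 0.0853  (Xerox)
Σw_i=1.0000  μᵀw=0.1190
σ²=wᵀΣw=λ₁·μ_p+λ₂ = 0.181699·0.119 + -0.005758 = 0.015864 ≈ 0.0159


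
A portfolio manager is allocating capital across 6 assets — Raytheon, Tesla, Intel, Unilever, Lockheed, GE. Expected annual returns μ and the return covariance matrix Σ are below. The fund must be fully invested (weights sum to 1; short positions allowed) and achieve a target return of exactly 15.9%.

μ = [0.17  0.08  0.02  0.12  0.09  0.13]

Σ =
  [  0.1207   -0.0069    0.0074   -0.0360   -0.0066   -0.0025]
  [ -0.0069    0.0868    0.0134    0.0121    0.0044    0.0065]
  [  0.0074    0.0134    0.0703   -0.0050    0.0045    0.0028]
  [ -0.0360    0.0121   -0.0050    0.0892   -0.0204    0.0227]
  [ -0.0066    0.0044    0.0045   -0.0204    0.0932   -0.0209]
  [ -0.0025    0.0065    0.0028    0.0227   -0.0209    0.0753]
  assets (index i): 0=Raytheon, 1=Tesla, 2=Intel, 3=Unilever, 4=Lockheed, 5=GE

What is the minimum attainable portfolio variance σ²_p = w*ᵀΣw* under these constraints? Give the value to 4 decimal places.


g=Σ⁻¹μ = [2.2432  0.5879  -0.0973  2.1955  1.9481  1.6326]
h=Σ⁻¹𝟙 = [14.4617  6.6926  11.0684  17.6328  17.5256  12.3198]
a=μᵀg=1.077460  b=𝟙ᵀg=8.510068  c=𝟙ᵀh=79.700802  D=ac−b²=13.453195
λ₁=(c·0.159−b)/D = (79.700802·0.159−8.510068)/13.453195 = 0.309396
λ₂=(a−b·0.159)/D = (1.077460−8.510068·0.159)/13.453195 = -0.020489
w* = 0.309396·g + -0.020489·h:
  w_0 = 0.309396·2.2432 + -0.020489·14.4617 = 0.3977  (Raytheon)
  w_1 = 0.309396·0.5879 + -0.020489·6.6926 = 0.0448  (Tesla)
  w_2 = 0.309396·-0.0973 + -0.020489·11.0684 = -0.2569  (Intel)
  w_3 = 0.309396·2.1955 + -0.020489·17.6328 = 0.3180  (Unilever)
  w_4 = 0.309396·1.9481 + -0.020489·17.5256 = 0.2437  (Lockheed)
  w_5 = 0.309396·1.6326 + -0.020489·12.3198 = 0.2527  (GE)
Σw_i=1.0000  μᵀw=0.1590
σ²=wᵀΣw=λ₁·μ_p+λ₂ = 0.309396·0.159 + -0.020489 = 0.028705 ≈ 0.0287

0.0287


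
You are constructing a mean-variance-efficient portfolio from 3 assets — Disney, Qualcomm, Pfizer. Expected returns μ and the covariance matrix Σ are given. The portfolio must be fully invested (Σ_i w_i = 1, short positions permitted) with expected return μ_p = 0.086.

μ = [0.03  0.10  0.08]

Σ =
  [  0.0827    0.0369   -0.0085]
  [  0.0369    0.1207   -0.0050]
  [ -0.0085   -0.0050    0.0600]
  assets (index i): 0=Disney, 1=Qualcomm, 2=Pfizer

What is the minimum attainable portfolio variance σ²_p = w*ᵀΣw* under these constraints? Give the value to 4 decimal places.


g=Σ⁻¹μ = [0.1308  0.8474  1.4225]
h=Σ⁻¹𝟙 = [11.5529  5.5304  18.7642]
a=μᵀg=0.202467  b=𝟙ᵀg=2.400762  c=𝟙ᵀh=35.847482  D=ac−b²=1.494274
λ₁=(c·0.086−b)/D = (35.847482·0.086−2.400762)/1.494274 = 0.456490
λ₂=(a−b·0.086)/D = (0.202467−2.400762·0.086)/1.494274 = -0.002676
w* = 0.456490·g + -0.002676·h:
  w_0 = 0.456490·0.1308 + -0.002676·11.5529 = 0.0288  (Disney)
  w_1 = 0.456490·0.8474 + -0.002676·5.5304 = 0.3720  (Qualcomm)
  w_2 = 0.456490·1.4225 + -0.002676·18.7642 = 0.5991  (Pfizer)
Σw_i=1.0000  μᵀw=0.0860
σ²=wᵀΣw=λ₁·μ_p+λ₂ = 0.456490·0.086 + -0.002676 = 0.036582 ≈ 0.0366

0.0366


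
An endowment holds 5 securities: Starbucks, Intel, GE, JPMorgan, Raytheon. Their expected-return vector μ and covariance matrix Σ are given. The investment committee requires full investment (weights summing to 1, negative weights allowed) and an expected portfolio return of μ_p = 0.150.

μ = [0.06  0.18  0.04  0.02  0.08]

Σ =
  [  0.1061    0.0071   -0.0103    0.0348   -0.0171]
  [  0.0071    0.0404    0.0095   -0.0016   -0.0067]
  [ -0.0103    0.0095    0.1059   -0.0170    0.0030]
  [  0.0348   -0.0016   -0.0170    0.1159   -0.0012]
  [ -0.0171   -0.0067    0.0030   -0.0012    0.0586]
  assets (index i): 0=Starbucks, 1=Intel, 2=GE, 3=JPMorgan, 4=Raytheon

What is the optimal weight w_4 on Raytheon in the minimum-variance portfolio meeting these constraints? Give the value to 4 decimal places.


g=Σ⁻¹μ = [0.5510  4.7136  -0.0360  0.0883  2.0686]
h=Σ⁻¹𝟙 = [9.7402  25.0163  8.7231  7.5611  22.4756]
a=μᵀg=1.047324  b=𝟙ᵀg=7.385547  c=𝟙ᵀh=73.516402  D=ac−b²=22.449174
λ₁=(c·0.150−b)/D = (73.516402·0.150−7.385547)/22.449174 = 0.162229
λ₂=(a−b·0.150)/D = (1.047324−7.385547·0.150)/22.449174 = -0.002695
w* = 0.162229·g + -0.002695·h:
  w_0 = 0.162229·0.5510 + -0.002695·9.7402 = 0.0631  (Starbucks)
  w_1 = 0.162229·4.7136 + -0.002695·25.0163 = 0.6973  (Intel)
  w_2 = 0.162229·-0.0360 + -0.002695·8.7231 = -0.0293  (GE)
  w_3 = 0.162229·0.0883 + -0.002695·7.5611 = -0.0060  (JPMorgan)
  w_4 = 0.162229·2.0686 + -0.002695·22.4756 = 0.2750  (Raytheon)
Σw_i=1.0000  μᵀw=0.1500
σ²=wᵀΣw=λ₁·μ_p+λ₂ = 0.162229·0.150 + -0.002695 = 0.021639 ≈ 0.0216

0.2750


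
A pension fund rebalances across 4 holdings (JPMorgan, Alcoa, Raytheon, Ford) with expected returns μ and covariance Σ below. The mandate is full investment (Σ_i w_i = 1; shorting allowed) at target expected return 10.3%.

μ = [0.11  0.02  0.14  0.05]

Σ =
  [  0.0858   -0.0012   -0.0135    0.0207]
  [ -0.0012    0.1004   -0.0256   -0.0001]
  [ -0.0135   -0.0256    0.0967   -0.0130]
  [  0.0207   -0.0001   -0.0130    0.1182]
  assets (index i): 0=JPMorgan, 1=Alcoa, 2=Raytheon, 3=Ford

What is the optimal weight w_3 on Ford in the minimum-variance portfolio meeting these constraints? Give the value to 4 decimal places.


0.0853

x=Σ⁻¹μ = [1.5006  0.7000  1.8922  0.3689]
y=Σ⁻¹𝟙 = [12.5704  14.4579  17.0184  8.1428]
a=μᵀx=0.462410  b=𝟙ᵀx=4.461617  c=𝟙ᵀy=52.189457  D=ac−b²=4.226909
λ₁=(c·0.103−b)/D = (52.189457·0.103−4.461617)/4.226909 = 0.216209
λ₂=(a−b·0.103)/D = (0.462410−4.461617·0.103)/4.226909 = 0.000677
w* = 0.216209·x + 0.000677·y:
  w_0 = 0.216209·1.5006 + 0.000677·12.5704 = 0.3329  (JPMorgan)
  w_1 = 0.216209·0.7000 + 0.000677·14.4579 = 0.1611  (Alcoa)
  w_2 = 0.216209·1.8922 + 0.000677·17.0184 = 0.4206  (Raytheon)
  w_3 = 0.216209·0.3689 + 0.000677·8.1428 = 0.0853  (Ford)
Σw_i=1.0000  μᵀw=0.1030
σ²=wᵀΣw=λ₁·μ_p+λ₂ = 0.216209·0.103 + 0.000677 = 0.022947 ≈ 0.0229


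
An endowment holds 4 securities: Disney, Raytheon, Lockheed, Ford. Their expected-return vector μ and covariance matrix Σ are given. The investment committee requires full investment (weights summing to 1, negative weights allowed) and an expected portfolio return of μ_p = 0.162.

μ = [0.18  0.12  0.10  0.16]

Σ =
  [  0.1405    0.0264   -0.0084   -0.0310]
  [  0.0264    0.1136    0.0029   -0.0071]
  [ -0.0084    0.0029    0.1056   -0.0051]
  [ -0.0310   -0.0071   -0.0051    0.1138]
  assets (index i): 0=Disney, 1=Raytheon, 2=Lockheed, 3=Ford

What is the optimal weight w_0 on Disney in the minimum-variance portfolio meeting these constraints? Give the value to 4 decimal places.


u=Σ⁻¹μ = [1.6360  0.7687  1.1502  1.9511]
v=Σ⁻¹𝟙 = [9.0894  7.1819  10.5840  12.1858]
a=μᵀu=0.813924  b=𝟙ᵀu=5.506049  c=𝟙ᵀv=39.041108  D=ac−b²=1.459935
λ₁=(c·0.162−b)/D = (39.041108·0.162−5.506049)/1.459935 = 0.560717
λ₂=(a−b·0.162)/D = (0.813924−5.506049·0.162)/1.459935 = -0.053465
w* = 0.560717·u + -0.053465·v:
  w_0 = 0.560717·1.6360 + -0.053465·9.0894 = 0.4313  (Disney)
  w_1 = 0.560717·0.7687 + -0.053465·7.1819 = 0.0471  (Raytheon)
  w_2 = 0.560717·1.1502 + -0.053465·10.5840 = 0.0791  (Lockheed)
  w_3 = 0.560717·1.9511 + -0.053465·12.1858 = 0.4425  (Ford)
Σw_i=1.0000  μᵀw=0.1620
σ²=wᵀΣw=λ₁·μ_p+λ₂ = 0.560717·0.162 + -0.053465 = 0.037371 ≈ 0.0374

0.4313


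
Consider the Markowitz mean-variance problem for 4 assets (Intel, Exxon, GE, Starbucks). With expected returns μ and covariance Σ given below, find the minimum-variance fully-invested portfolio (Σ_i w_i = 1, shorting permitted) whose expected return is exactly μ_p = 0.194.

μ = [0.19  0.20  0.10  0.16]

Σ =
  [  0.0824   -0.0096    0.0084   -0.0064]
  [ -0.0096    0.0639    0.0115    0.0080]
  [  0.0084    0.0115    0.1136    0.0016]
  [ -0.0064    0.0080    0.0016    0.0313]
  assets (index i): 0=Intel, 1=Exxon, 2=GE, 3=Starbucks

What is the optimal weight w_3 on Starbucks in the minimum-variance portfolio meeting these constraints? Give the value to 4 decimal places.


p=Σ⁻¹μ = [3.0002  2.9057  0.2943  4.9676]
q=Σ⁻¹𝟙 = [15.4922  12.9714  5.9005  31.4996]
a=μᵀp=1.975423  b=𝟙ᵀp=11.167791  c=𝟙ᵀq=65.863732  D=ac−b²=5.389151
λ₁=(c·0.194−b)/D = (65.863732·0.194−11.167791)/5.389151 = 0.298706
λ₂=(a−b·0.194)/D = (1.975423−11.167791·0.194)/5.389151 = -0.035465
w* = 0.298706·p + -0.035465·q:
  w_0 = 0.298706·3.0002 + -0.035465·15.4922 = 0.3467  (Intel)
  w_1 = 0.298706·2.9057 + -0.035465·12.9714 = 0.4079  (Exxon)
  w_2 = 0.298706·0.2943 + -0.035465·5.9005 = -0.1213  (GE)
  w_3 = 0.298706·4.9676 + -0.035465·31.4996 = 0.3667  (Starbucks)
Σw_i=1.0000  μᵀw=0.1940
σ²=wᵀΣw=λ₁·μ_p+λ₂ = 0.298706·0.194 + -0.035465 = 0.022484 ≈ 0.0225

0.3667


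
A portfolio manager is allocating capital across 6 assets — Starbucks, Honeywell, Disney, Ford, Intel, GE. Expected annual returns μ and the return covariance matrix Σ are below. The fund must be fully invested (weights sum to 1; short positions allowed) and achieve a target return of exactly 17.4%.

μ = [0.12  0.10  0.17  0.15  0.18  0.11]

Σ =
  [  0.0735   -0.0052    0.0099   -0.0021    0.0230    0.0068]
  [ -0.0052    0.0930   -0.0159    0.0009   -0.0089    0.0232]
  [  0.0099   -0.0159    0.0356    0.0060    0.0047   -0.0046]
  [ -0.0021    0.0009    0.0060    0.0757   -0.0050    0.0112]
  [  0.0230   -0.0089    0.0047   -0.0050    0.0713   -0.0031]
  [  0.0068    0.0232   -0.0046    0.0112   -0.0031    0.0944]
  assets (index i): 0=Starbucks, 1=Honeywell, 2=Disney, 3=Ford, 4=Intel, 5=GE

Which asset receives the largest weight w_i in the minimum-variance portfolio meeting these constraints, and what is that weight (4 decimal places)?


g=Σ⁻¹μ = [0.2798  1.9851  5.0864  1.6095  2.4943  0.7961]
h=Σ⁻¹𝟙 = [6.1554  15.7769  30.8193  10.5828  13.0216  6.9463]
a=μᵀg=1.874718  b=𝟙ᵀg=12.251017  c=𝟙ᵀh=83.302269  D=ac−b²=6.080864
λ₁=(c·0.174−b)/D = (83.302269·0.174−12.251017)/6.080864 = 0.368957
λ₂=(a−b·0.174)/D = (1.874718−12.251017·0.174)/6.080864 = -0.042257
w* = 0.368957·g + -0.042257·h:
  w_0 = 0.368957·0.2798 + -0.042257·6.1554 = -0.1569  (Starbucks)
  w_1 = 0.368957·1.9851 + -0.042257·15.7769 = 0.0657  (Honeywell)
  w_2 = 0.368957·5.0864 + -0.042257·30.8193 = 0.5743  (Disney)
  w_3 = 0.368957·1.6095 + -0.042257·10.5828 = 0.1466  (Ford)
  w_4 = 0.368957·2.4943 + -0.042257·13.0216 = 0.3700  (Intel)
  w_5 = 0.368957·0.7961 + -0.042257·6.9463 = 0.0002  (GE)
Σw_i=1.0000  μᵀw=0.1740
σ²=wᵀΣw=λ₁·μ_p+λ₂ = 0.368957·0.174 + -0.042257 = 0.021942 ≈ 0.0219

Disney (0.5743)


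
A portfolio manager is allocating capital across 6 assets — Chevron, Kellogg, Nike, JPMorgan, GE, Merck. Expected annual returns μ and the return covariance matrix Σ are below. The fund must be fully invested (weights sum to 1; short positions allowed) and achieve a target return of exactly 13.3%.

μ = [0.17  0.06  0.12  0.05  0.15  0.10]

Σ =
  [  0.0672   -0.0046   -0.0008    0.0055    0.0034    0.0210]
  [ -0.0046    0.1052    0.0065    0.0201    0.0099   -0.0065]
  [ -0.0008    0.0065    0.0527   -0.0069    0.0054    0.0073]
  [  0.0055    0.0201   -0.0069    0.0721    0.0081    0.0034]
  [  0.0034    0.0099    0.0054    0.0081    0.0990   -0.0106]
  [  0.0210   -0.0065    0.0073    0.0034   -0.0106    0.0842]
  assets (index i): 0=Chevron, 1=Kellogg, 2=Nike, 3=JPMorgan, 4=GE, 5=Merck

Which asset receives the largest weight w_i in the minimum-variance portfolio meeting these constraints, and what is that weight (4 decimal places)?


x=Σ⁻¹μ = [2.2866  0.3702  2.1045  0.4408  1.3142  0.6111]
y=Σ⁻¹𝟙 = [11.5246  6.4577  17.8708  11.5960  8.0456  8.4959]
a=μᵀx=0.943752  b=𝟙ᵀx=7.127369  c=𝟙ᵀy=63.990554  D=ac−b²=9.591838
λ₁=(c·0.133−b)/D = (63.990554·0.133−7.127369)/9.591838 = 0.144224
λ₂=(a−b·0.133)/D = (0.943752−7.127369·0.133)/9.591838 = -0.000437
w* = 0.144224·x + -0.000437·y:
  w_0 = 0.144224·2.2866 + -0.000437·11.5246 = 0.3248  (Chevron)
  w_1 = 0.144224·0.3702 + -0.000437·6.4577 = 0.0506  (Kellogg)
  w_2 = 0.144224·2.1045 + -0.000437·17.8708 = 0.2957  (Nike)
  w_3 = 0.144224·0.4408 + -0.000437·11.5960 = 0.0585  (JPMorgan)
  w_4 = 0.144224·1.3142 + -0.000437·8.0456 = 0.1860  (GE)
  w_5 = 0.144224·0.6111 + -0.000437·8.4959 = 0.0844  (Merck)
Σw_i=1.0000  μᵀw=0.1330
σ²=wᵀΣw=λ₁·μ_p+λ₂ = 0.144224·0.133 + -0.000437 = 0.018745 ≈ 0.0187

Chevron (0.3248)


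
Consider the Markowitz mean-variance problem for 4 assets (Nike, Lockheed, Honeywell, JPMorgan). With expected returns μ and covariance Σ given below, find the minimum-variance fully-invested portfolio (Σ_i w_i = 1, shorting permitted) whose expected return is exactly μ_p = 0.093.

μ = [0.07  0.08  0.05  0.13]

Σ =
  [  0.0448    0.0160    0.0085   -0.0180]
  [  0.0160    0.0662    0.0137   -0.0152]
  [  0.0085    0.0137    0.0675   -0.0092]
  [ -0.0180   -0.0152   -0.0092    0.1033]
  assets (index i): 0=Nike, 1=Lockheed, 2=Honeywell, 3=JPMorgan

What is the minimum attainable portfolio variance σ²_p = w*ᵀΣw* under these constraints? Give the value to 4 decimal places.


0.0186

g=Σ⁻¹μ = [1.7910  1.0717  0.5398  1.7763]
h=Σ⁻¹𝟙 = [22.7155  10.8828  11.9680  16.3059]
a=μᵀg=0.469023  b=𝟙ᵀg=5.178878  c=𝟙ᵀh=61.872202  D=ac−b²=2.198693
λ₁=(c·0.093−b)/D = (61.872202·0.093−5.178878)/2.198693 = 0.261627
λ₂=(a−b·0.093)/D = (0.469023−5.178878·0.093)/2.198693 = -0.005737
w* = 0.261627·g + -0.005737·h:
  w_0 = 0.261627·1.7910 + -0.005737·22.7155 = 0.3383  (Nike)
  w_1 = 0.261627·1.0717 + -0.005737·10.8828 = 0.2180  (Lockheed)
  w_2 = 0.261627·0.5398 + -0.005737·11.9680 = 0.0726  (Honeywell)
  w_3 = 0.261627·1.7763 + -0.005737·16.3059 = 0.3712  (JPMorgan)
Σw_i=1.0000  μᵀw=0.0930
σ²=wᵀΣw=λ₁·μ_p+λ₂ = 0.261627·0.093 + -0.005737 = 0.018595 ≈ 0.0186


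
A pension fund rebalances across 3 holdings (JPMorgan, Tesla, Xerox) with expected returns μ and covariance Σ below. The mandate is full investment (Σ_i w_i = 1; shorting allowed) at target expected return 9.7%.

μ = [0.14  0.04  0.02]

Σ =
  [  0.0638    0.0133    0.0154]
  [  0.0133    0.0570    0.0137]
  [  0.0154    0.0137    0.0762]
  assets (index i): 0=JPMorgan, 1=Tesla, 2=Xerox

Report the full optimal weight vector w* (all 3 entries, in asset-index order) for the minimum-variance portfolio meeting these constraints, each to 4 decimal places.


0.5942  0.2851  0.1208

p=Σ⁻¹μ = [2.1981  0.2431  -0.2255]
q=Σ⁻¹𝟙 = [10.9032  12.9341  8.5944]
a=μᵀp=0.312949  b=𝟙ᵀp=2.215697  c=𝟙ᵀq=32.431692  D=ac−b²=5.240140
λ₁=(c·0.097−b)/D = (32.431692·0.097−2.215697)/5.240140 = 0.177510
λ₂=(a−b·0.097)/D = (0.312949−2.215697·0.097)/5.240140 = 0.018707
w* = 0.177510·p + 0.018707·q:
  w_0 = 0.177510·2.1981 + 0.018707·10.9032 = 0.5942  (JPMorgan)
  w_1 = 0.177510·0.2431 + 0.018707·12.9341 = 0.2851  (Tesla)
  w_2 = 0.177510·-0.2255 + 0.018707·8.5944 = 0.1208  (Xerox)
Σw_i=1.0000  μᵀw=0.0970
σ²=wᵀΣw=λ₁·μ_p+λ₂ = 0.177510·0.097 + 0.018707 = 0.035925 ≈ 0.0359


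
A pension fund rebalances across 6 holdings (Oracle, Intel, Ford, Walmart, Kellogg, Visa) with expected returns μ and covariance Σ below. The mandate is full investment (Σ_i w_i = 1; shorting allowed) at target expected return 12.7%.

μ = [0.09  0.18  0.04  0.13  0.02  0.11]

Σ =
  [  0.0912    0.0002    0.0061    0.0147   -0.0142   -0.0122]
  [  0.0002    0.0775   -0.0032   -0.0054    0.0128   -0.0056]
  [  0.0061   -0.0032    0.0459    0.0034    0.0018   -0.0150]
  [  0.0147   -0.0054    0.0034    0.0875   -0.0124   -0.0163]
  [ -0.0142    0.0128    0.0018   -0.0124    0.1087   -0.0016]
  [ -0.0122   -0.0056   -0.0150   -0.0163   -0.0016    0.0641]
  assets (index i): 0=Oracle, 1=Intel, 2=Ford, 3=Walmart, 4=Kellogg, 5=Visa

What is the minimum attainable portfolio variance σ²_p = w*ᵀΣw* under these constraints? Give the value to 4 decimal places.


u=Σ⁻¹μ = [0.9845  2.7174  1.7764  2.0263  0.2397  3.0778]
v=Σ⁻¹𝟙 = [12.0731  15.6800  29.6538  16.4532  10.7676  30.6603]
a=μᵀu=1.255560  b=𝟙ᵀu=10.822022  c=𝟙ᵀv=115.287930  D=ac−b²=27.634724
λ₁=(c·0.127−b)/D = (115.287930·0.127−10.822022)/27.634724 = 0.138215
λ₂=(a−b·0.127)/D = (1.255560−10.822022·0.127)/27.634724 = -0.004300
w* = 0.138215·u + -0.004300·v:
  w_0 = 0.138215·0.9845 + -0.004300·12.0731 = 0.0842  (Oracle)
  w_1 = 0.138215·2.7174 + -0.004300·15.6800 = 0.3082  (Intel)
  w_2 = 0.138215·1.7764 + -0.004300·29.6538 = 0.1180  (Ford)
  w_3 = 0.138215·2.0263 + -0.004300·16.4532 = 0.2093  (Walmart)
  w_4 = 0.138215·0.2397 + -0.004300·10.7676 = -0.0132  (Kellogg)
  w_5 = 0.138215·3.0778 + -0.004300·30.6603 = 0.2936  (Visa)
Σw_i=1.0000  μᵀw=0.1270
σ²=wᵀΣw=λ₁·μ_p+λ₂ = 0.138215·0.127 + -0.004300 = 0.013253 ≈ 0.0133

0.0133


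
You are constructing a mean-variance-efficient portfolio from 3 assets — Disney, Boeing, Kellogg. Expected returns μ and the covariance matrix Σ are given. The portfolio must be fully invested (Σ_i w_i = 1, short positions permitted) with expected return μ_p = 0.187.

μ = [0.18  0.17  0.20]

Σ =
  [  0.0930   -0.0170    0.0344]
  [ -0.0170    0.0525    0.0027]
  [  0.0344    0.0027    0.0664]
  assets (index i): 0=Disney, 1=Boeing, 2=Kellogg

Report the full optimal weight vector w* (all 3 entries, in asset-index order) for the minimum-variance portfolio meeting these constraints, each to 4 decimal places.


0.1363  0.3424  0.5212

u=Σ⁻¹μ = [1.9388  3.7705  1.8543]
v=Σ⁻¹𝟙 = [11.9161  22.4962  7.9721]
a=μᵀu=1.360839  b=𝟙ᵀu=7.563660  c=𝟙ᵀv=42.384333  D=ac−b²=0.469282
λ₁=(c·0.187−b)/D = (42.384333·0.187−7.563660)/0.469282 = 0.771839
λ₂=(a−b·0.187)/D = (1.360839−7.563660·0.187)/0.469282 = -0.114144
w* = 0.771839·u + -0.114144·v:
  w_0 = 0.771839·1.9388 + -0.114144·11.9161 = 0.1363  (Disney)
  w_1 = 0.771839·3.7705 + -0.114144·22.4962 = 0.3424  (Boeing)
  w_2 = 0.771839·1.8543 + -0.114144·7.9721 = 0.5212  (Kellogg)
Σw_i=1.0000  μᵀw=0.1870
σ²=wᵀΣw=λ₁·μ_p+λ₂ = 0.771839·0.187 + -0.114144 = 0.030190 ≈ 0.0302


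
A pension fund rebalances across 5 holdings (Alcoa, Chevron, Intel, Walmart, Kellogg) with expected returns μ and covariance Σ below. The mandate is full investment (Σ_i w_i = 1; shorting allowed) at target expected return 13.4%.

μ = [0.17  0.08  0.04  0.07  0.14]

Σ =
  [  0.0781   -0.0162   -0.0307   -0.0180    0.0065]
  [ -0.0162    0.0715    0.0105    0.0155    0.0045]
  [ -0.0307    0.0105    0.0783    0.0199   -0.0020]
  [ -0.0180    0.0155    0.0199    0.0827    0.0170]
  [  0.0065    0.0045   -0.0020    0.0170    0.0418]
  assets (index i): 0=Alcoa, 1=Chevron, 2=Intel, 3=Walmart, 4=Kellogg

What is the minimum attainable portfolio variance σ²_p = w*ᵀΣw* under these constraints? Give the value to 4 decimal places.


x=Σ⁻¹μ = [2.8674  1.3167  1.4460  0.3207  2.7004]
y=Σ⁻¹𝟙 = [23.1554  13.9969  18.7616  6.4835  17.0767]
a=μᵀx=1.051140  b=𝟙ᵀx=8.651224  c=𝟙ᵀy=79.474168  D=ac−b²=8.694822
λ₁=(c·0.134−b)/D = (79.474168·0.134−8.651224)/8.694822 = 0.229828
λ₂=(a−b·0.134)/D = (1.051140−8.651224·0.134)/8.694822 = -0.012435
w* = 0.229828·x + -0.012435·y:
  w_0 = 0.229828·2.8674 + -0.012435·23.1554 = 0.3711  (Alcoa)
  w_1 = 0.229828·1.3167 + -0.012435·13.9969 = 0.1286  (Chevron)
  w_2 = 0.229828·1.4460 + -0.012435·18.7616 = 0.0990  (Intel)
  w_3 = 0.229828·0.3207 + -0.012435·6.4835 = -0.0069  (Walmart)
  w_4 = 0.229828·2.7004 + -0.012435·17.0767 = 0.4083  (Kellogg)
Σw_i=1.0000  μᵀw=0.1340
σ²=wᵀΣw=λ₁·μ_p+λ₂ = 0.229828·0.134 + -0.012435 = 0.018362 ≈ 0.0184

0.0184


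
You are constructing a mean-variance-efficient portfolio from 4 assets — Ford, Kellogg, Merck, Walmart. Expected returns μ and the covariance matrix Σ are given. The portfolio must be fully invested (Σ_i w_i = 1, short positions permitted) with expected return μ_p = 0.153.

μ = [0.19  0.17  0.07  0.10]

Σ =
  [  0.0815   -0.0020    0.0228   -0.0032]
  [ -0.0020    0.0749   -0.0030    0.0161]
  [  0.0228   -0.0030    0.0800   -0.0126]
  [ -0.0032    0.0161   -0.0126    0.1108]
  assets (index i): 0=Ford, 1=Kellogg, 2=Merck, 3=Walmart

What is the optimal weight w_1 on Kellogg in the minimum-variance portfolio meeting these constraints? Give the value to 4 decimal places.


0.3600

g=Σ⁻¹μ = [2.2972  2.1979  0.4124  0.6964]
h=Σ⁻¹𝟙 = [9.6727  12.1705  11.5943  8.8547]
a=μᵀg=0.908612  b=𝟙ᵀg=5.603861  c=𝟙ᵀh=42.292121  D=ac−b²=7.023851
λ₁=(c·0.153−b)/D = (42.292121·0.153−5.603861)/7.023851 = 0.123413
λ₂=(a−b·0.153)/D = (0.908612−5.603861·0.153)/7.023851 = 0.007292
w* = 0.123413·g + 0.007292·h:
  w_0 = 0.123413·2.2972 + 0.007292·9.6727 = 0.3540  (Ford)
  w_1 = 0.123413·2.1979 + 0.007292·12.1705 = 0.3600  (Kellogg)
  w_2 = 0.123413·0.4124 + 0.007292·11.5943 = 0.1354  (Merck)
  w_3 = 0.123413·0.6964 + 0.007292·8.8547 = 0.1505  (Walmart)
Σw_i=1.0000  μᵀw=0.1530
σ²=wᵀΣw=λ₁·μ_p+λ₂ = 0.123413·0.153 + 0.007292 = 0.026175 ≈ 0.0262


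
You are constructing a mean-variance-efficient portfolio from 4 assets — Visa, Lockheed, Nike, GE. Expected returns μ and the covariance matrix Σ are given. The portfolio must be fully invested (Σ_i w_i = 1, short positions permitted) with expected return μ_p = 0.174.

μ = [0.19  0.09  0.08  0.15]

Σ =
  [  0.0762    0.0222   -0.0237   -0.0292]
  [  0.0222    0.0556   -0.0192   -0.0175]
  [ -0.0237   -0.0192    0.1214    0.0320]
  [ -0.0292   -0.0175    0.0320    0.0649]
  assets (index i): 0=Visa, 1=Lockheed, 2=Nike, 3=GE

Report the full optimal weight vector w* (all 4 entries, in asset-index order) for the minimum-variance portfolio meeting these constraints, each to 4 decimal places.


0.5321  -0.0122  -0.0284  0.5085

x=Σ⁻¹μ = [3.7991  1.6089  0.5528  4.1818]
y=Σ⁻¹𝟙 = [19.4329  21.2767  8.6406  25.6284]
a=μᵀx=1.538134  b=𝟙ᵀx=10.142671  c=𝟙ᵀy=74.978638  D=ac−b²=12.453395
λ₁=(c·0.174−b)/D = (74.978638·0.174−10.142671)/12.453395 = 0.233158
λ₂=(a−b·0.174)/D = (1.538134−10.142671·0.174)/12.453395 = -0.018203
w* = 0.233158·x + -0.018203·y:
  w_0 = 0.233158·3.7991 + -0.018203·19.4329 = 0.5321  (Visa)
  w_1 = 0.233158·1.6089 + -0.018203·21.2767 = -0.0122  (Lockheed)
  w_2 = 0.233158·0.5528 + -0.018203·8.6406 = -0.0284  (Nike)
  w_3 = 0.233158·4.1818 + -0.018203·25.6284 = 0.5085  (GE)
Σw_i=1.0000  μᵀw=0.1740
σ²=wᵀΣw=λ₁·μ_p+λ₂ = 0.233158·0.174 + -0.018203 = 0.022366 ≈ 0.0224


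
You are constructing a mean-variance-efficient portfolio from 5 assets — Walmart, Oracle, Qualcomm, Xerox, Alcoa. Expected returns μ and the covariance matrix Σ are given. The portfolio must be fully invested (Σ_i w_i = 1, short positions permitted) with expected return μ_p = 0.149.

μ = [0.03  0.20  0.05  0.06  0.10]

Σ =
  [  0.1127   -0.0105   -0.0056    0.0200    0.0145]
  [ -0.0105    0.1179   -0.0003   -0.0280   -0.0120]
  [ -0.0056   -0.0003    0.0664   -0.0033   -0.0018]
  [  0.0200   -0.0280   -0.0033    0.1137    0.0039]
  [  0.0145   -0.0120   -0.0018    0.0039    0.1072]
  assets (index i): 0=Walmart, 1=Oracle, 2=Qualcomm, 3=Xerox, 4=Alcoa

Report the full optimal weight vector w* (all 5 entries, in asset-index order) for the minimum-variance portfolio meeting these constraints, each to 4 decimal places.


-0.0560  0.5539  0.0518  0.1930  0.2573

u=Σ⁻¹μ = [0.1815  2.0637  0.8572  0.9905  1.1177]
v=Σ⁻¹𝟙 = [7.7458  12.7363  16.5639  10.7207  9.5945]
a=μᵀu=0.632239  b=𝟙ᵀu=5.210526  c=𝟙ᵀv=57.361267  D=ac−b²=9.116448
λ₁=(c·0.149−b)/D = (57.361267·0.149−5.210526)/9.116448 = 0.365965
λ₂=(a−b·0.149)/D = (0.632239−5.210526·0.149)/9.116448 = -0.015810
w* = 0.365965·u + -0.015810·v:
  w_0 = 0.365965·0.1815 + -0.015810·7.7458 = -0.0560  (Walmart)
  w_1 = 0.365965·2.0637 + -0.015810·12.7363 = 0.5539  (Oracle)
  w_2 = 0.365965·0.8572 + -0.015810·16.5639 = 0.0518  (Qualcomm)
  w_3 = 0.365965·0.9905 + -0.015810·10.7207 = 0.1930  (Xerox)
  w_4 = 0.365965·1.1177 + -0.015810·9.5945 = 0.2573  (Alcoa)
Σw_i=1.0000  μᵀw=0.1490
σ²=wᵀΣw=λ₁·μ_p+λ₂ = 0.365965·0.149 + -0.015810 = 0.038719 ≈ 0.0387


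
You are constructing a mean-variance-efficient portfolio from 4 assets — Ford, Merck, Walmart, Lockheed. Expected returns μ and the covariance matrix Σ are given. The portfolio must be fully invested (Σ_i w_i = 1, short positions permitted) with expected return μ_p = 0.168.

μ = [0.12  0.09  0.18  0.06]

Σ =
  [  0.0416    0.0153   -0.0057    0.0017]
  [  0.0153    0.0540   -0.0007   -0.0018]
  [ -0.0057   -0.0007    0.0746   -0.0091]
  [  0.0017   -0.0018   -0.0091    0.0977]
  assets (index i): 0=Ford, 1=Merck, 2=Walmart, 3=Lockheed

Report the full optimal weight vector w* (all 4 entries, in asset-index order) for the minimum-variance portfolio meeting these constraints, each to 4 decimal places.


x=Σ⁻¹μ = [2.8915  0.9109  2.7443  0.8362]
y=Σ⁻¹𝟙 = [20.9843  13.1760  16.5535  11.6549]
a=μᵀx=0.973109  b=𝟙ᵀx=7.382891  c=𝟙ᵀy=62.368770  D=ac−b²=6.184552
λ₁=(c·0.168−b)/D = (62.368770·0.168−7.382891)/6.184552 = 0.500451
λ₂=(a−b·0.168)/D = (0.973109−7.382891·0.168)/6.184552 = -0.043207
w* = 0.500451·x + -0.043207·y:
  w_0 = 0.500451·2.8915 + -0.043207·20.9843 = 0.5404  (Ford)
  w_1 = 0.500451·0.9109 + -0.043207·13.1760 = -0.1135  (Merck)
  w_2 = 0.500451·2.7443 + -0.043207·16.5535 = 0.6582  (Walmart)
  w_3 = 0.500451·0.8362 + -0.043207·11.6549 = -0.0851  (Lockheed)
Σw_i=1.0000  μᵀw=0.1680
σ²=wᵀΣw=λ₁·μ_p+λ₂ = 0.500451·0.168 + -0.043207 = 0.040869 ≈ 0.0409

0.5404  -0.1135  0.6582  -0.0851


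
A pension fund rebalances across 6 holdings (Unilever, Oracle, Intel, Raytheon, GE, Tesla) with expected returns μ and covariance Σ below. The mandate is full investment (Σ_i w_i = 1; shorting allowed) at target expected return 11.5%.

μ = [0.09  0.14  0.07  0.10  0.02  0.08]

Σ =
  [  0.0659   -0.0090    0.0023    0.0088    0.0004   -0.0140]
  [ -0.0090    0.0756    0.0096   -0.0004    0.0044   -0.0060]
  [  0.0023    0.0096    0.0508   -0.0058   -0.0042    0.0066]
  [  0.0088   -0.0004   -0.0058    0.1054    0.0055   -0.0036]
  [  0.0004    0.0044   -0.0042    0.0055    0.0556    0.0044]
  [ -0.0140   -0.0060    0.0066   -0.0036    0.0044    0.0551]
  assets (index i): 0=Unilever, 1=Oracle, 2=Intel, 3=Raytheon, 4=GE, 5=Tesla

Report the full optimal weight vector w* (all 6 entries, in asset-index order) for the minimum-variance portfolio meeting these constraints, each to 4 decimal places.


x=Σ⁻¹μ = [1.9794  2.1784  0.6951  0.9060  -0.0358  2.1708]
y=Σ⁻¹𝟙 = [20.1349  14.6103  15.3550  8.6770  15.2160  22.3683]
a=μᵀx=0.795329  b=𝟙ᵀx=7.893909  c=𝟙ᵀy=96.361407  D=ac−b²=14.325212
λ₁=(c·0.115−b)/D = (96.361407·0.115−7.893909)/14.325212 = 0.222520
λ₂=(a−b·0.115)/D = (0.795329−7.893909·0.115)/14.325212 = -0.007851
w* = 0.222520·x + -0.007851·y:
  w_0 = 0.222520·1.9794 + -0.007851·20.1349 = 0.2824  (Unilever)
  w_1 = 0.222520·2.1784 + -0.007851·14.6103 = 0.3700  (Oracle)
  w_2 = 0.222520·0.6951 + -0.007851·15.3550 = 0.0341  (Intel)
  w_3 = 0.222520·0.9060 + -0.007851·8.6770 = 0.1335  (Raytheon)
  w_4 = 0.222520·-0.0358 + -0.007851·15.2160 = -0.1274  (GE)
  w_5 = 0.222520·2.1708 + -0.007851·22.3683 = 0.3074  (Tesla)
Σw_i=1.0000  μᵀw=0.1150
σ²=wᵀΣw=λ₁·μ_p+λ₂ = 0.222520·0.115 + -0.007851 = 0.017739 ≈ 0.0177

0.2824  0.3700  0.0341  0.1335  -0.1274  0.3074
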